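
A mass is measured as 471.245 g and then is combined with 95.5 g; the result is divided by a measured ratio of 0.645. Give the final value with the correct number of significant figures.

471.245 g + 95.5 g = 566.745 g; the sum is limited to 1 decimal place (4 s.f.).
Carrying full precision, 566.745 ÷ 0.645 = 878.674418605… g; 0.645 has 3 s.f., so the result keeps min(4, 3) = 3 s.f.
Rounded to 3 significant figures: 879 g.

879 g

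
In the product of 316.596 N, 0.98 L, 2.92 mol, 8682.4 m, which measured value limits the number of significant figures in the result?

0.98 L

316.596 N → 6 s.f.; 0.98 L → 2 s.f.; 2.92 mol → 3 s.f.; 8682.4 m → 5 s.f.
The fewest is 2 significant figures, from 0.98 L.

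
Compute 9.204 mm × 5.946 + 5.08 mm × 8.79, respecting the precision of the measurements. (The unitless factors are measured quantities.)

9.204 × 5.946 = 54.726984 → 54.73 mm (4 s.f., last digit at the 10^-2 place).
5.08 × 8.79 = 44.6532 → 44.7 mm (3 s.f., last digit at the 10^-1 place).
Sum: 99.380184 mm; keep the coarser place, 10^-1.
Result: 99.4 mm.

99.4 mm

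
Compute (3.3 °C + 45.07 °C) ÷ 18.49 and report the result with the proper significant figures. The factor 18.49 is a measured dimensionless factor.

3.3 °C + 45.07 °C = 48.37 °C; the sum is limited to 1 decimal place (3 s.f.).
Carrying full precision, 48.37 ÷ 18.49 = 2.61600865333… °C; 18.49 has 4 s.f., so the result keeps min(3, 4) = 3 s.f.
Rounded to 3 significant figures: 2.62 °C.

2.62 °C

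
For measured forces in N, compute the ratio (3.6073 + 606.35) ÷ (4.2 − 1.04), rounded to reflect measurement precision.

3.6073 + 606.35 = 609.9573, limited to 2 d.p. → 5 s.f.; 4.2 − 1.04 = 3.16, limited to 1 d.p. → 2 s.f.
Carrying full precision, 609.9573 ÷ 3.16 = 193.024462025…; keep min(5, 2) = 2 s.f.
Rounded to 2 significant figures: 1.9 × 10².

1.9 × 10²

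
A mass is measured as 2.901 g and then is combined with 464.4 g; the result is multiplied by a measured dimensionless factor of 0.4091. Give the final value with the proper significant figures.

2.901 g + 464.4 g = 467.301 g; the sum is limited to 1 decimal place (4 s.f.).
Carrying full precision, 467.301 × 0.4091 = 191.1728391 g; 0.4091 has 4 s.f., so the result keeps min(4, 4) = 4 s.f.
Rounded to 4 significant figures: 191.2 g.

191.2 g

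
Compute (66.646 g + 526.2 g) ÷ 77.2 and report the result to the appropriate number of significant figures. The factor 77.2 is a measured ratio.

66.646 g + 526.2 g = 592.846 g; the sum is limited to 1 decimal place (4 s.f.).
Carrying full precision, 592.846 ÷ 77.2 = 7.67935233161… g; 77.2 has 3 s.f., so the result keeps min(4, 3) = 3 s.f.
Rounded to 3 significant figures: 7.68 g.

7.68 g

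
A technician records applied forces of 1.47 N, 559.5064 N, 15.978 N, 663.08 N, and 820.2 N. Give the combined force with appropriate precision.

1.47 N + 559.5064 N + 15.978 N + 663.08 N + 820.2 N = 2060.2344 N.
Addition/subtraction keeps the fewest decimal places: 1.47 → 2 decimal places, 559.5064 → 4 decimal places, 15.978 → 3 decimal places, 663.08 → 2 decimal places, 820.2 → 1 decimal place; limit is 1.
Rounded to 1 decimal place: 2060.2 N.

2060.2 N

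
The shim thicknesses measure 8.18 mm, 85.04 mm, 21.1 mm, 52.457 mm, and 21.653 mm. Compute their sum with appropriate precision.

188.4 mm

8.18 mm + 85.04 mm + 21.1 mm + 52.457 mm + 21.653 mm = 188.430 mm.
Addition/subtraction keeps the fewest decimal places: 8.18 → 2 decimal places, 85.04 → 2 decimal places, 21.1 → 1 decimal place, 52.457 → 3 decimal places, 21.653 → 3 decimal places; limit is 1.
Rounded to 1 decimal place: 188.4 mm.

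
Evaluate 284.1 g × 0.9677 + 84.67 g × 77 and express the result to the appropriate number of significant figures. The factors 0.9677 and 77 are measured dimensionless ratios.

6.8 × 10^3 g

284.1 × 0.9677 = 274.92357 → 274.9 g (4 s.f., last digit at the 10^-1 place).
84.67 × 77 = 6519.59 → 6.5 × 10^3 g (2 s.f., last digit at the 10^2 place).
Sum: 6794.51357 g; keep the coarser place, 10^2.
Result: 6.8 × 10^3 g.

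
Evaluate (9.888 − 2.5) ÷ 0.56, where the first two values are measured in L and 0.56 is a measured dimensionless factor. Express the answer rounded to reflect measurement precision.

9.888 L − 2.5 L = 7.388 L; the difference is limited to 1 decimal place (2 s.f.).
Carrying full precision, 7.388 ÷ 0.56 = 13.1928571429… L; 0.56 has 2 s.f., so the result keeps min(2, 2) = 2 s.f.
Rounded to 2 significant figures: 13 L.

13 L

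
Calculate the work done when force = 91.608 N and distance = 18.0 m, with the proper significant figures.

work done = 91.608 N × 18.0 m = 1648.944 J.
91.608 has 5 significant figures; 18.0 has 3.
Division/multiplication keeps the fewest: 3 significant figures.
Rounded: 1.65 × 10³ J.

1.65 × 10³ J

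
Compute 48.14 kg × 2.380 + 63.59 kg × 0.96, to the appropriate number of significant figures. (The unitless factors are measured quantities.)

48.14 × 2.380 = 114.5732 → 1.146 × 10² kg (4 s.f., last digit at the 10^-1 place).
63.59 × 0.96 = 61.0464 → 61 kg (2 s.f., last digit at the 10^0 place).
Sum: 175.6196 kg; keep the coarser place, 10^0.
Result: 176 kg.

176 kg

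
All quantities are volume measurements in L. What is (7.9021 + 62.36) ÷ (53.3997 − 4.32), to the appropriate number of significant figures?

1.432

7.9021 + 62.36 = 70.2621, limited to 2 d.p. → 4 s.f.; 53.3997 − 4.32 = 49.0797, limited to 2 d.p. → 4 s.f.
Carrying full precision, 70.2621 ÷ 49.0797 = 1.43159188015…; keep min(4, 4) = 4 s.f.
Rounded to 4 significant figures: 1.432.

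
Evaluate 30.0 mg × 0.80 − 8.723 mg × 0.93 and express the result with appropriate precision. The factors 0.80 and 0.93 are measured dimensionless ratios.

30.0 × 0.80 = 24 → 24 mg (2 s.f., last digit at the 10^0 place).
8.723 × 0.93 = 8.11239 → 8.1 mg (2 s.f., last digit at the 10^-1 place).
Difference: 15.88761 mg; keep the coarser place, 10^0.
Result: 16 mg.

16 mg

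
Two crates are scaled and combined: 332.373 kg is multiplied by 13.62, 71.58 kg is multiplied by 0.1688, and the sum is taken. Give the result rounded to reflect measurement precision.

332.373 × 13.62 = 4526.92026 → 4527 kg (4 s.f., last digit at the 10^0 place).
71.58 × 0.1688 = 12.082704 → 12.08 kg (4 s.f., last digit at the 10^-2 place).
Sum: 4539.002964 kg; keep the coarser place, 10^0.
Result: 4539 kg.

4539 kg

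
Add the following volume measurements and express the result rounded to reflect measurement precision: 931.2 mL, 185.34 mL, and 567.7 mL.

931.2 mL + 185.34 mL + 567.7 mL = 1684.24 mL.
Addition/subtraction keeps the fewest decimal places: 931.2 → 1 decimal place, 185.34 → 2 decimal places, 567.7 → 1 decimal place; limit is 1.
Rounded to 1 decimal place: 1684.2 mL.

1684.2 mL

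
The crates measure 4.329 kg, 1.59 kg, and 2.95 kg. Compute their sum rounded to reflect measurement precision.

8.87 kg

4.329 kg + 1.59 kg + 2.95 kg = 8.869 kg.
Addition/subtraction keeps the fewest decimal places: 4.329 → 3 decimal places, 1.59 → 2 decimal places, 2.95 → 2 decimal places; limit is 2.
Rounded to 2 decimal places: 8.87 kg.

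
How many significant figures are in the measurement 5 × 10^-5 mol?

1

5 × 10^-5: in scientific notation every digit of the coefficient is significant.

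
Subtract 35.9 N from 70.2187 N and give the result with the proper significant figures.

34.3 N

70.2187 N − 35.9 N = 34.3187 N.
Addition/subtraction keeps the fewest decimal places: 70.2187 → 4 decimal places, 35.9 → 1 decimal place; limit is 1.
Rounded to 1 decimal place: 34.3 N.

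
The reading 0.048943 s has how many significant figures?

0.048943: leading zeros are not significant.

5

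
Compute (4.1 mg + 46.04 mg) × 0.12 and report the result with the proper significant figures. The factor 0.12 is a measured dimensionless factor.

4.1 mg + 46.04 mg = 50.14 mg; the sum is limited to 1 decimal place (3 s.f.).
Carrying full precision, 50.14 × 0.12 = 6.0168 mg; 0.12 has 2 s.f., so the result keeps min(3, 2) = 2 s.f.
Rounded to 2 significant figures: 6.0 mg.

6.0 mg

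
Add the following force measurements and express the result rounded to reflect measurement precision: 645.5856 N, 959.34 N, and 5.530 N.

645.5856 N + 959.34 N + 5.530 N = 1610.4556 N.
Addition/subtraction keeps the fewest decimal places: 645.5856 → 4 decimal places, 959.34 → 2 decimal places, 5.530 → 3 decimal places; limit is 2.
Rounded to 2 decimal places: 1610.46 N.

1610.46 N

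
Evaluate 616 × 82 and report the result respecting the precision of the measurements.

616 × 82 = 50512
Multiplication/division keeps the fewest significant figures: 616 → 3 s.f., 82 → 2 s.f.; limit is 2.
Rounded to 2 significant figures: 5.1 × 10^4.

5.1 × 10^4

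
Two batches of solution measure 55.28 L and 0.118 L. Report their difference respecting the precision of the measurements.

55.28 L − 0.118 L = 55.162 L.
Addition/subtraction keeps the fewest decimal places: 55.28 → 2 decimal places, 0.118 → 3 decimal places; limit is 2.
Rounded to 2 decimal places: 55.16 L.

55.16 L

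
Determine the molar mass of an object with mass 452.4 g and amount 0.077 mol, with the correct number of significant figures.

molar mass = 452.4 g ÷ 0.077 mol = 5875.32467532… g/mol.
452.4 has 4 significant figures; 0.077 has 2.
Division/multiplication keeps the fewest: 2 significant figures.
Rounded: 5.9 × 10³ g/mol.

5.9 × 10³ g/mol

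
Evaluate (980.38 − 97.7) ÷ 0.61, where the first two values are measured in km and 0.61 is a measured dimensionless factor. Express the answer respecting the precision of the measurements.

980.38 km − 97.7 km = 882.68 km; the difference is limited to 1 decimal place (4 s.f.).
Carrying full precision, 882.68 ÷ 0.61 = 1447.01639344… km; 0.61 has 2 s.f., so the result keeps min(4, 2) = 2 s.f.
Rounded to 2 significant figures: 1.4 × 10³ km.

1.4 × 10³ km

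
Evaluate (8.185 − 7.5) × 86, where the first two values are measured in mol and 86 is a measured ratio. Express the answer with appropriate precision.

6 × 10¹ mol

8.185 mol − 7.5 mol = 0.685 mol; the difference is limited to 1 decimal place (1 s.f.).
Carrying full precision, 0.685 × 86 = 58.91 mol; 86 has 2 s.f., so the result keeps min(1, 2) = 1 s.f.
Rounded to 1 significant figure: 6 × 10¹ mol.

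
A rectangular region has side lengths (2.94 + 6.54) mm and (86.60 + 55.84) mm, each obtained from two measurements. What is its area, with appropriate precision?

1.35 × 10³ mm²

2.94 + 6.54 = 9.48, limited to 2 d.p. → 3 s.f.; 86.60 + 55.84 = 142.44, limited to 2 d.p. → 5 s.f.
Carrying full precision, 9.48 × 142.44 = 1350.3312; keep min(3, 5) = 3 s.f.
Rounded to 3 significant figures: 1.35 × 10³ mm².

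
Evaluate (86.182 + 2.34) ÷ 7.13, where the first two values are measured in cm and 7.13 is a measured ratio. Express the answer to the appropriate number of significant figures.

12.4 cm

86.182 cm + 2.34 cm = 88.522 cm; the sum is limited to 2 decimal places (4 s.f.).
Carrying full precision, 88.522 ÷ 7.13 = 12.41542777… cm; 7.13 has 3 s.f., so the result keeps min(4, 3) = 3 s.f.
Rounded to 3 significant figures: 12.4 cm.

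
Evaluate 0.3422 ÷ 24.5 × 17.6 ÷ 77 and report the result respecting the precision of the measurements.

0.3422 ÷ 24.5 × 17.6 ÷ 77 = 0.00319253644315…
Multiplication/division keeps the fewest significant figures: 0.3422 → 4 s.f., 24.5 → 3 s.f., 17.6 → 3 s.f., 77 → 2 s.f.; limit is 2.
Rounded to 2 significant figures: 0.0032.

0.0032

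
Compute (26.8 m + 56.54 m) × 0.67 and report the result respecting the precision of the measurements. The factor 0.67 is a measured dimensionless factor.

26.8 m + 56.54 m = 83.34 m; the sum is limited to 1 decimal place (3 s.f.).
Carrying full precision, 83.34 × 0.67 = 55.8378 m; 0.67 has 2 s.f., so the result keeps min(3, 2) = 2 s.f.
Rounded to 2 significant figures: 56 m.

56 m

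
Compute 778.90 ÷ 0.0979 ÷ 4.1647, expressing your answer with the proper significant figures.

1.91 × 10³

778.90 ÷ 0.0979 ÷ 4.1647 = 1910.36032133…
Multiplication/division keeps the fewest significant figures: 778.90 → 5 s.f., 0.0979 → 3 s.f., 4.1647 → 5 s.f.; limit is 3.
Rounded to 3 significant figures: 1.91 × 10³.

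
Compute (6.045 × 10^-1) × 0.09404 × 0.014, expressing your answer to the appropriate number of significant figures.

(6.045 × 10^-1) × 0.09404 × 0.014 = 0.00079586052
Multiplication/division keeps the fewest significant figures: 6.045 × 10^-1 → 4 s.f., 0.09404 → 4 s.f., 0.014 → 2 s.f.; limit is 2.
Rounded to 2 significant figures: 8.0 × 10^-4.

8.0 × 10^-4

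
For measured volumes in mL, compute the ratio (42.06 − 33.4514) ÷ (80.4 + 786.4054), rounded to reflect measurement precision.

42.06 − 33.4514 = 8.6086, limited to 2 d.p. → 3 s.f.; 80.4 + 786.4054 = 866.8054, limited to 1 d.p. → 4 s.f.
Carrying full precision, 8.6086 ÷ 866.8054 = 0.00993141021041…; keep min(3, 4) = 3 s.f.
Rounded to 3 significant figures: 0.00993.

0.00993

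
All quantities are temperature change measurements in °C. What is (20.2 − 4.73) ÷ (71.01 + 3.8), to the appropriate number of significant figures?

0.207

20.2 − 4.73 = 15.47, limited to 1 d.p. → 3 s.f.; 71.01 + 3.8 = 74.81, limited to 1 d.p. → 3 s.f.
Carrying full precision, 15.47 ÷ 74.81 = 0.206790536025…; keep min(3, 3) = 3 s.f.
Rounded to 3 significant figures: 0.207.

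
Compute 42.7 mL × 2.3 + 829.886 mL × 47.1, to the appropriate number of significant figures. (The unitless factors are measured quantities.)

42.7 × 2.3 = 98.21 → 98 mL (2 s.f., last digit at the 10^0 place).
829.886 × 47.1 = 39087.6306 → 3.91 × 10⁴ mL (3 s.f., last digit at the 10^2 place).
Sum: 39185.8406 mL; keep the coarser place, 10^2.
Result: 3.92 × 10⁴ mL.

3.92 × 10⁴ mL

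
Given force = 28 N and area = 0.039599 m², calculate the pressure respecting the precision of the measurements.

7.1 × 10² Pa

pressure = 28 N ÷ 0.039599 m² = 707.088562842… Pa.
28 has 2 significant figures; 0.039599 has 5.
Division/multiplication keeps the fewest: 2 significant figures.
Rounded: 7.1 × 10² Pa.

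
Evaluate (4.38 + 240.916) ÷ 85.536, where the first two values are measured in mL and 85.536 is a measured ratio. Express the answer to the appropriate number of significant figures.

2.8678 mL

4.38 mL + 240.916 mL = 245.296 mL; the sum is limited to 2 decimal places (5 s.f.).
Carrying full precision, 245.296 ÷ 85.536 = 2.86775158997… mL; 85.536 has 5 s.f., so the result keeps min(5, 5) = 5 s.f.
Rounded to 5 significant figures: 2.8678 mL.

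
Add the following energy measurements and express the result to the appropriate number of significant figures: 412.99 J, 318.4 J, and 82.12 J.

412.99 J + 318.4 J + 82.12 J = 813.51 J.
Addition/subtraction keeps the fewest decimal places: 412.99 → 2 decimal places, 318.4 → 1 decimal place, 82.12 → 2 decimal places; limit is 1.
Rounded to 1 decimal place: 813.5 J.

813.5 J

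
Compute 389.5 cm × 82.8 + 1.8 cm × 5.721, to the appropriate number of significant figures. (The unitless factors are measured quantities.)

3.23 × 10⁴ cm

389.5 × 82.8 = 32250.6 → 3.23 × 10⁴ cm (3 s.f., last digit at the 10^2 place).
1.8 × 5.721 = 10.2978 → 10. cm (2 s.f., last digit at the 10^0 place).
Sum: 32260.8978 cm; keep the coarser place, 10^2.
Result: 3.23 × 10⁴ cm.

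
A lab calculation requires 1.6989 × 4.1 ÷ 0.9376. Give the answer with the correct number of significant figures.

1.6989 × 4.1 ÷ 0.9376 = 7.42906356655…
Multiplication/division keeps the fewest significant figures: 1.6989 → 5 s.f., 4.1 → 2 s.f., 0.9376 → 4 s.f.; limit is 2.
Rounded to 2 significant figures: 7.4.

7.4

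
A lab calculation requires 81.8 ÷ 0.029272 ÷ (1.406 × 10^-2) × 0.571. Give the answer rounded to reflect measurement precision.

81.8 ÷ 0.029272 ÷ (1.406 × 10^-2) × 0.571 = 113488.457892…
Multiplication/division keeps the fewest significant figures: 81.8 → 3 s.f., 0.029272 → 5 s.f., 1.406 × 10^-2 → 4 s.f., 0.571 → 3 s.f.; limit is 3.
Rounded to 3 significant figures: 1.13 × 10^5.

1.13 × 10^5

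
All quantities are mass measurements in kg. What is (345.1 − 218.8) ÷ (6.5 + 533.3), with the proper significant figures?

0.2340

345.1 − 218.8 = 126.3, limited to 1 d.p. → 4 s.f.; 6.5 + 533.3 = 539.8, limited to 1 d.p. → 4 s.f.
Carrying full precision, 126.3 ÷ 539.8 = 0.233975546499…; keep min(4, 4) = 4 s.f.
Rounded to 4 significant figures: 0.2340.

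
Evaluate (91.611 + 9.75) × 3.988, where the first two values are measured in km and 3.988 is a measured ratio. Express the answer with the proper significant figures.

91.611 km + 9.75 km = 101.361 km; the sum is limited to 2 decimal places (5 s.f.).
Carrying full precision, 101.361 × 3.988 = 404.227668 km; 3.988 has 4 s.f., so the result keeps min(5, 4) = 4 s.f.
Rounded to 4 significant figures: 404.2 km.

404.2 km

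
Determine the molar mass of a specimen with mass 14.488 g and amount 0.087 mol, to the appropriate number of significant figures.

molar mass = 14.488 g ÷ 0.087 mol = 166.528735632… g/mol.
14.488 has 5 significant figures; 0.087 has 2.
Division/multiplication keeps the fewest: 2 significant figures.
Rounded: 1.7 × 10^2 g/mol.

1.7 × 10^2 g/mol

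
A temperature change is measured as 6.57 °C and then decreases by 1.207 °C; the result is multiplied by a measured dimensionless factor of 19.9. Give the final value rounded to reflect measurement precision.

6.57 °C − 1.207 °C = 5.363 °C; the difference is limited to 2 decimal places (3 s.f.).
Carrying full precision, 5.363 × 19.9 = 106.7237 °C; 19.9 has 3 s.f., so the result keeps min(3, 3) = 3 s.f.
Rounded to 3 significant figures: 107 °C.

107 °C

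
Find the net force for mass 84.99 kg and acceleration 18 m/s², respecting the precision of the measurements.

net force = 84.99 kg × 18 m/s² = 1529.82 N.
84.99 has 4 significant figures; 18 has 2.
Division/multiplication keeps the fewest: 2 significant figures.
Rounded: 1.5 × 10^3 N.

1.5 × 10^3 N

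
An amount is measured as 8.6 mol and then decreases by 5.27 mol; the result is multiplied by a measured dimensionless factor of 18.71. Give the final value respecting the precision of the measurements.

8.6 mol − 5.27 mol = 3.33 mol; the difference is limited to 1 decimal place (2 s.f.).
Carrying full precision, 3.33 × 18.71 = 62.3043 mol; 18.71 has 4 s.f., so the result keeps min(2, 4) = 2 s.f.
Rounded to 2 significant figures: 62 mol.

62 mol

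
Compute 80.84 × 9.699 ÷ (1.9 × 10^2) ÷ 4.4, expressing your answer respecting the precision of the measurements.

0.94

80.84 × 9.699 ÷ (1.9 × 10^2) ÷ 4.4 = 0.93787937799…
Multiplication/division keeps the fewest significant figures: 80.84 → 4 s.f., 9.699 → 4 s.f., 1.9 × 10^2 → 2 s.f., 4.4 → 2 s.f.; limit is 2.
Rounded to 2 significant figures: 0.94.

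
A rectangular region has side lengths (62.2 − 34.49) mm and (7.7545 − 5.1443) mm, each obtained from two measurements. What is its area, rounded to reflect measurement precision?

62.2 − 34.49 = 27.71, limited to 1 d.p. → 3 s.f.; 7.7545 − 5.1443 = 2.6102, limited to 4 d.p. → 5 s.f.
Carrying full precision, 27.71 × 2.6102 = 72.328642; keep min(3, 5) = 3 s.f.
Rounded to 3 significant figures: 72.3 mm².

72.3 mm²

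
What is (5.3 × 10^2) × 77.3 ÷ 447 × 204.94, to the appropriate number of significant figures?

1.9 × 10^4

(5.3 × 10^2) × 77.3 ÷ 447 × 204.94 = 18783.4157942…
Multiplication/division keeps the fewest significant figures: 5.3 × 10^2 → 2 s.f., 77.3 → 3 s.f., 447 → 3 s.f., 204.94 → 5 s.f.; limit is 2.
Rounded to 2 significant figures: 1.9 × 10^4.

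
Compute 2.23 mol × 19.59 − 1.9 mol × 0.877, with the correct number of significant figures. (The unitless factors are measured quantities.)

2.23 × 19.59 = 43.6857 → 43.7 mol (3 s.f., last digit at the 10^-1 place).
1.9 × 0.877 = 1.6663 → 1.7 mol (2 s.f., last digit at the 10^-1 place).
Difference: 42.0194 mol; keep the coarser place, 10^-1.
Result: 42.0 mol.

42.0 mol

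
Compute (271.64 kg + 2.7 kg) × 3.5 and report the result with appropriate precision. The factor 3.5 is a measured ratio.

9.6 × 10^2 kg

271.64 kg + 2.7 kg = 274.34 kg; the sum is limited to 1 decimal place (4 s.f.).
Carrying full precision, 274.34 × 3.5 = 960.19 kg; 3.5 has 2 s.f., so the result keeps min(4, 2) = 2 s.f.
Rounded to 2 significant figures: 9.6 × 10^2 kg.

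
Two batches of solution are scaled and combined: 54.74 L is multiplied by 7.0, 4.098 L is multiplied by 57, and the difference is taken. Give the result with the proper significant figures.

1.5 × 10² L

54.74 × 7.0 = 383.18 → 3.8 × 10² L (2 s.f., last digit at the 10^1 place).
4.098 × 57 = 233.586 → 2.3 × 10² L (2 s.f., last digit at the 10^1 place).
Difference: 149.594 L; keep the coarser place, 10^1.
Result: 1.5 × 10² L.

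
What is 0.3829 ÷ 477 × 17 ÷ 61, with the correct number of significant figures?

2.2 × 10^-4

0.3829 ÷ 477 × 17 ÷ 61 = 0.000223710348146…
Multiplication/division keeps the fewest significant figures: 0.3829 → 4 s.f., 477 → 3 s.f., 17 → 2 s.f., 61 → 2 s.f.; limit is 2.
Rounded to 2 significant figures: 2.2 × 10^-4.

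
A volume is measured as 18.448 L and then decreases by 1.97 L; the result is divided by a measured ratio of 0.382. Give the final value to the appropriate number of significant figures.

18.448 L − 1.97 L = 16.478 L; the difference is limited to 2 decimal places (4 s.f.).
Carrying full precision, 16.478 ÷ 0.382 = 43.1361256545… L; 0.382 has 3 s.f., so the result keeps min(4, 3) = 3 s.f.
Rounded to 3 significant figures: 43.1 L.

43.1 L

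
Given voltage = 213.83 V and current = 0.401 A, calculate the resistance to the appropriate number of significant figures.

resistance = 213.83 V ÷ 0.401 A = 533.241895262… Ω.
213.83 has 5 significant figures; 0.401 has 3.
Division/multiplication keeps the fewest: 3 significant figures.
Rounded: 533 Ω.

533 Ω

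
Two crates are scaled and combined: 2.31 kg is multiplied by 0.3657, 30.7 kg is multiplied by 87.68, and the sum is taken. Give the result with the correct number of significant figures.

2.69 × 10^3 kg

2.31 × 0.3657 = 0.844767 → 0.845 kg (3 s.f., last digit at the 10^-3 place).
30.7 × 87.68 = 2691.776 → 2.69 × 10^3 kg (3 s.f., last digit at the 10^1 place).
Sum: 2692.620767 kg; keep the coarser place, 10^1.
Result: 2.69 × 10^3 kg.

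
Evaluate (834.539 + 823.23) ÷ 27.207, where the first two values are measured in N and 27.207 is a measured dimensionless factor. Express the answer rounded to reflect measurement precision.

60.932 N

834.539 N + 823.23 N = 1657.769 N; the sum is limited to 2 decimal places (6 s.f.).
Carrying full precision, 1657.769 ÷ 27.207 = 60.9317087514… N; 27.207 has 5 s.f., so the result keeps min(6, 5) = 5 s.f.
Rounded to 5 significant figures: 60.932 N.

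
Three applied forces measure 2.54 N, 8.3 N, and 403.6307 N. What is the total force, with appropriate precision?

2.54 N + 8.3 N + 403.6307 N = 414.4707 N.
Addition/subtraction keeps the fewest decimal places: 2.54 → 2 decimal places, 8.3 → 1 decimal place, 403.6307 → 4 decimal places; limit is 1.
Rounded to 1 decimal place: 414.5 N.

414.5 N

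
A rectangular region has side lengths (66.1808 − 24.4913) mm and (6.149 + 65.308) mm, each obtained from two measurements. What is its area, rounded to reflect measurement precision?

66.1808 − 24.4913 = 41.6895, limited to 4 d.p. → 6 s.f.; 6.149 + 65.308 = 71.457, limited to 3 d.p. → 5 s.f.
Carrying full precision, 41.6895 × 71.457 = 2979.0066015; keep min(6, 5) = 5 s.f.
Rounded to 5 significant figures: 2979.0 mm².

2979.0 mm²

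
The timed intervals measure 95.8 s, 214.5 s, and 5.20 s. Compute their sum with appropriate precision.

95.8 s + 214.5 s + 5.20 s = 315.50 s.
Addition/subtraction keeps the fewest decimal places: 95.8 → 1 decimal place, 214.5 → 1 decimal place, 5.20 → 2 decimal places; limit is 1.
Rounded to 1 decimal place: 315.5 s.

315.5 s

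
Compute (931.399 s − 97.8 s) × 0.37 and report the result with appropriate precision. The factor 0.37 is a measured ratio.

931.399 s − 97.8 s = 833.599 s; the difference is limited to 1 decimal place (4 s.f.).
Carrying full precision, 833.599 × 0.37 = 308.43163 s; 0.37 has 2 s.f., so the result keeps min(4, 2) = 2 s.f.
Rounded to 2 significant figures: 3.1 × 10^2 s.

3.1 × 10^2 s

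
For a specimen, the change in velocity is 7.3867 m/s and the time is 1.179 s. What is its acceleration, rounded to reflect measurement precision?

acceleration = 7.3867 m/s ÷ 1.179 s = 6.26522476675… m/s².
7.3867 has 5 significant figures; 1.179 has 4.
Division/multiplication keeps the fewest: 4 significant figures.
Rounded: 6.265 m/s².

6.265 m/s²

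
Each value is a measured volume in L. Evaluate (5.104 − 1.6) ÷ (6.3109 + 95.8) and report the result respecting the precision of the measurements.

5.104 − 1.6 = 3.504, limited to 1 d.p. → 2 s.f.; 6.3109 + 95.8 = 102.1109, limited to 1 d.p. → 4 s.f.
Carrying full precision, 3.504 ÷ 102.1109 = 0.0343156313381…; keep min(2, 4) = 2 s.f.
Rounded to 2 significant figures: 0.034.

0.034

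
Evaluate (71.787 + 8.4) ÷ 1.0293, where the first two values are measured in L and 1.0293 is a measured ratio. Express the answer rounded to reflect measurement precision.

77.9 L

71.787 L + 8.4 L = 80.187 L; the sum is limited to 1 decimal place (3 s.f.).
Carrying full precision, 80.187 ÷ 1.0293 = 77.9044010493… L; 1.0293 has 5 s.f., so the result keeps min(3, 5) = 3 s.f.
Rounded to 3 significant figures: 77.9 L.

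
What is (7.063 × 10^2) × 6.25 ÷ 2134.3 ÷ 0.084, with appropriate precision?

(7.063 × 10^2) × 6.25 ÷ 2134.3 ÷ 0.084 = 24.6226319324…
Multiplication/division keeps the fewest significant figures: 7.063 × 10^2 → 4 s.f., 6.25 → 3 s.f., 2134.3 → 5 s.f., 0.084 → 2 s.f.; limit is 2.
Rounded to 2 significant figures: 25.

25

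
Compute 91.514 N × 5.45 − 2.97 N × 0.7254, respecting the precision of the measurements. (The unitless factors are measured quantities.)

91.514 × 5.45 = 498.7513 → 4.99 × 10² N (3 s.f., last digit at the 10^0 place).
2.97 × 0.7254 = 2.154438 → 2.15 N (3 s.f., last digit at the 10^-2 place).
Difference: 496.596862 N; keep the coarser place, 10^0.
Result: 497 N.

497 N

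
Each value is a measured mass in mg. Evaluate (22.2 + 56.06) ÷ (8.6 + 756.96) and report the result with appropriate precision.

0.102

22.2 + 56.06 = 78.26, limited to 1 d.p. → 3 s.f.; 8.6 + 756.96 = 765.56, limited to 1 d.p. → 4 s.f.
Carrying full precision, 78.26 ÷ 765.56 = 0.102225821621…; keep min(3, 4) = 3 s.f.
Rounded to 3 significant figures: 0.102.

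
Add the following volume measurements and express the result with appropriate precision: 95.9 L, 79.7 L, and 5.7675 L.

95.9 L + 79.7 L + 5.7675 L = 181.3675 L.
Addition/subtraction keeps the fewest decimal places: 95.9 → 1 decimal place, 79.7 → 1 decimal place, 5.7675 → 4 decimal places; limit is 1.
Rounded to 1 decimal place: 181.4 L.

181.4 L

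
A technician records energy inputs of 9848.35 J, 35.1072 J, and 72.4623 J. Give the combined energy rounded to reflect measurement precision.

9848.35 J + 35.1072 J + 72.4623 J = 9955.9195 J.
Addition/subtraction keeps the fewest decimal places: 9848.35 → 2 decimal places, 35.1072 → 4 decimal places, 72.4623 → 4 decimal places; limit is 2.
Rounded to 2 decimal places: 9955.92 J.

9955.92 J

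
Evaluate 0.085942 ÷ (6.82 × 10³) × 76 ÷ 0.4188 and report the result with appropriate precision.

0.085942 ÷ (6.82 × 10³) × 76 ÷ 0.4188 = 0.00228679903761…
Multiplication/division keeps the fewest significant figures: 0.085942 → 5 s.f., 6.82 × 10³ → 3 s.f., 76 → 2 s.f., 0.4188 → 4 s.f.; limit is 2.
Rounded to 2 significant figures: 0.0023.

0.0023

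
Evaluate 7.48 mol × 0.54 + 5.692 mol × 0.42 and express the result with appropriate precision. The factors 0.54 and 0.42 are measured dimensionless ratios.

7.48 × 0.54 = 4.0392 → 4.0 mol (2 s.f., last digit at the 10^-1 place).
5.692 × 0.42 = 2.39064 → 2.4 mol (2 s.f., last digit at the 10^-1 place).
Sum: 6.42984 mol; keep the coarser place, 10^-1.
Result: 6.4 mol.

6.4 mol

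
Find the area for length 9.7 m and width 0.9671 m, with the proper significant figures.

area = 9.7 m × 0.9671 m = 9.38087 m².
9.7 has 2 significant figures; 0.9671 has 4.
Division/multiplication keeps the fewest: 2 significant figures.
Rounded: 9.4 m².

9.4 m²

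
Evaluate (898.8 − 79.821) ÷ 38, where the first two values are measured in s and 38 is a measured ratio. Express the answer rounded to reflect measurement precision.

898.8 s − 79.821 s = 818.979 s; the difference is limited to 1 decimal place (4 s.f.).
Carrying full precision, 818.979 ÷ 38 = 21.5520789474… s; 38 has 2 s.f., so the result keeps min(4, 2) = 2 s.f.
Rounded to 2 significant figures: 22 s.

22 s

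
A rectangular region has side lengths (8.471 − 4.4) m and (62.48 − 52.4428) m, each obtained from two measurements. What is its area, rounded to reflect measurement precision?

8.471 − 4.4 = 4.071, limited to 1 d.p. → 2 s.f.; 62.48 − 52.4428 = 10.0372, limited to 2 d.p. → 4 s.f.
Carrying full precision, 4.071 × 10.0372 = 40.8614412; keep min(2, 4) = 2 s.f.
Rounded to 2 significant figures: 41 m².

41 m²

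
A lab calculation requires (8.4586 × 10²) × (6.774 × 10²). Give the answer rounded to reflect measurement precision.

5.730 × 10⁵

(8.4586 × 10²) × (6.774 × 10²) = 572985.564
Multiplication/division keeps the fewest significant figures: 8.4586 × 10² → 5 s.f., 6.774 × 10² → 4 s.f.; limit is 4.
Rounded to 4 significant figures: 5.730 × 10⁵.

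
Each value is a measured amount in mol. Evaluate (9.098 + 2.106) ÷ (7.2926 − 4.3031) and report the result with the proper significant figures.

9.098 + 2.106 = 11.204, limited to 3 d.p. → 5 s.f.; 7.2926 − 4.3031 = 2.9895, limited to 4 d.p. → 5 s.f.
Carrying full precision, 11.204 ÷ 2.9895 = 3.74778391035…; keep min(5, 5) = 5 s.f.
Rounded to 5 significant figures: 3.7478.

3.7478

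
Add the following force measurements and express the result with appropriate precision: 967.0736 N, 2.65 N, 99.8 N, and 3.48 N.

1073.0 N

967.0736 N + 2.65 N + 99.8 N + 3.48 N = 1073.0036 N.
Addition/subtraction keeps the fewest decimal places: 967.0736 → 4 decimal places, 2.65 → 2 decimal places, 99.8 → 1 decimal place, 3.48 → 2 decimal places; limit is 1.
Rounded to 1 decimal place: 1073.0 N.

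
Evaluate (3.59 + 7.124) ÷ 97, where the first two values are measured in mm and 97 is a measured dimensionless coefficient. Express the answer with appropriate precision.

0.11 mm

3.59 mm + 7.124 mm = 10.714 mm; the sum is limited to 2 decimal places (4 s.f.).
Carrying full precision, 10.714 ÷ 97 = 0.110453608247… mm; 97 has 2 s.f., so the result keeps min(4, 2) = 2 s.f.
Rounded to 2 significant figures: 0.11 mm.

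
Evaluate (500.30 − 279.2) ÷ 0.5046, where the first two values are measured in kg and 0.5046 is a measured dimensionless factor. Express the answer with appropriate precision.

438.2 kg

500.30 kg − 279.2 kg = 221.10 kg; the difference is limited to 1 decimal place (4 s.f.).
Carrying full precision, 221.10 ÷ 0.5046 = 438.168846611… kg; 0.5046 has 4 s.f., so the result keeps min(4, 4) = 4 s.f.
Rounded to 4 significant figures: 438.2 kg.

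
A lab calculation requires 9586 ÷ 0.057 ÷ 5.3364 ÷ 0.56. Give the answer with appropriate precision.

5.6 × 10⁴

9586 ÷ 0.057 ÷ 5.3364 ÷ 0.56 = 56276.381682…
Multiplication/division keeps the fewest significant figures: 9586 → 4 s.f., 0.057 → 2 s.f., 5.3364 → 5 s.f., 0.56 → 2 s.f.; limit is 2.
Rounded to 2 significant figures: 5.6 × 10⁴.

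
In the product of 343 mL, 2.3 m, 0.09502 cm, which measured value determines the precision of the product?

2.3 m

343 mL → 3 s.f.; 2.3 m → 2 s.f.; 0.09502 cm → 4 s.f.
The fewest is 2 significant figures, from 2.3 m.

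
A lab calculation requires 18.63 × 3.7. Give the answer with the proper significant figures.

18.63 × 3.7 = 68.931
Multiplication/division keeps the fewest significant figures: 18.63 → 4 s.f., 3.7 → 2 s.f.; limit is 2.
Rounded to 2 significant figures: 69.

69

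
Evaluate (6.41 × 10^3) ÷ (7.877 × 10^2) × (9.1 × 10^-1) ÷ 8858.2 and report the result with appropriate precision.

(6.41 × 10^3) ÷ (7.877 × 10^2) × (9.1 × 10^-1) ÷ 8858.2 = 0.000835974624379…
Multiplication/division keeps the fewest significant figures: 6.41 × 10^3 → 3 s.f., 7.877 × 10^2 → 4 s.f., 9.1 × 10^-1 → 2 s.f., 8858.2 → 5 s.f.; limit is 2.
Rounded to 2 significant figures: 8.4 × 10^-4.

8.4 × 10^-4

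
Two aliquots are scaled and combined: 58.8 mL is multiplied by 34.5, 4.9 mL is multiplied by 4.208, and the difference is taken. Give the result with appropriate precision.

2.01 × 10^3 mL

58.8 × 34.5 = 2028.6 → 2.03 × 10^3 mL (3 s.f., last digit at the 10^1 place).
4.9 × 4.208 = 20.6192 → 21 mL (2 s.f., last digit at the 10^0 place).
Difference: 2007.9808 mL; keep the coarser place, 10^1.
Result: 2.01 × 10^3 mL.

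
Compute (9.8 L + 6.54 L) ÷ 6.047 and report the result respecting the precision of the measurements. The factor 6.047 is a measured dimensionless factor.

9.8 L + 6.54 L = 16.34 L; the sum is limited to 1 decimal place (3 s.f.).
Carrying full precision, 16.34 ÷ 6.047 = 2.70216636349… L; 6.047 has 4 s.f., so the result keeps min(3, 4) = 3 s.f.
Rounded to 3 significant figures: 2.70 L.

2.70 L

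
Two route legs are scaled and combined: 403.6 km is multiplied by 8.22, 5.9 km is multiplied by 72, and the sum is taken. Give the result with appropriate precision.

3.74 × 10³ km

403.6 × 8.22 = 3317.592 → 3.32 × 10³ km (3 s.f., last digit at the 10^1 place).
5.9 × 72 = 424.8 → 4.2 × 10² km (2 s.f., last digit at the 10^1 place).
Sum: 3742.392 km; keep the coarser place, 10^1.
Result: 3.74 × 10³ km.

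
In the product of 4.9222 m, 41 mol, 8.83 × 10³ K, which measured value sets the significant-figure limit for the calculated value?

41 mol

4.9222 m → 5 s.f.; 41 mol → 2 s.f.; 8.83 × 10³ K → 3 s.f.
The fewest is 2 significant figures, from 41 mol.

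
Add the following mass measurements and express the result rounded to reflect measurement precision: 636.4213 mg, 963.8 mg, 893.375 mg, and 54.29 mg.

636.4213 mg + 963.8 mg + 893.375 mg + 54.29 mg = 2547.8863 mg.
Addition/subtraction keeps the fewest decimal places: 636.4213 → 4 decimal places, 963.8 → 1 decimal place, 893.375 → 3 decimal places, 54.29 → 2 decimal places; limit is 1.
Rounded to 1 decimal place: 2547.9 mg.

2547.9 mg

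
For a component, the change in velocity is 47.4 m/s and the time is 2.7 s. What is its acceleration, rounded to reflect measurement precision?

18 m/s²

acceleration = 47.4 m/s ÷ 2.7 s = 17.5555555556… m/s².
47.4 has 3 significant figures; 2.7 has 2.
Division/multiplication keeps the fewest: 2 significant figures.
Rounded: 18 m/s².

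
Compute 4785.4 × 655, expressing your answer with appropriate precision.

4785.4 × 655 = 3134437
Multiplication/division keeps the fewest significant figures: 4785.4 → 5 s.f., 655 → 3 s.f.; limit is 3.
Rounded to 3 significant figures: 3.13 × 10⁶.

3.13 × 10⁶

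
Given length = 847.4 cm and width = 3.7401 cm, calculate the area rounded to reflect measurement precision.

area = 847.4 cm × 3.7401 cm = 3169.36074 cm².
847.4 has 4 significant figures; 3.7401 has 5.
Division/multiplication keeps the fewest: 4 significant figures.
Rounded: 3169 cm².

3169 cm²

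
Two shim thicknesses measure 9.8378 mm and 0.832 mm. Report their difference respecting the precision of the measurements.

9.8378 mm − 0.832 mm = 9.0058 mm.
Addition/subtraction keeps the fewest decimal places: 9.8378 → 4 decimal places, 0.832 → 3 decimal places; limit is 3.
Rounded to 3 decimal places: 9.006 mm.

9.006 mm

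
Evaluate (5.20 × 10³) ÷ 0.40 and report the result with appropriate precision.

(5.20 × 10³) ÷ 0.40 = 13000
Multiplication/division keeps the fewest significant figures: 5.20 × 10³ → 3 s.f., 0.40 → 2 s.f.; limit is 2.
Rounded to 2 significant figures: 1.3 × 10⁴.

1.3 × 10⁴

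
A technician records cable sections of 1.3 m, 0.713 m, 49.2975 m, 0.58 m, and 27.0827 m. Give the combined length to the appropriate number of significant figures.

1.3 m + 0.713 m + 49.2975 m + 0.58 m + 27.0827 m = 78.9732 m.
Addition/subtraction keeps the fewest decimal places: 1.3 → 1 decimal place, 0.713 → 3 decimal places, 49.2975 → 4 decimal places, 0.58 → 2 decimal places, 27.0827 → 4 decimal places; limit is 1.
Rounded to 1 decimal place: 79.0 m.

79.0 m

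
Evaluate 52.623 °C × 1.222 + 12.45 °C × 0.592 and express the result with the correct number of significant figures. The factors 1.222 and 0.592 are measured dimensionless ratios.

71.68 °C

52.623 × 1.222 = 64.305306 → 64.31 °C (4 s.f., last digit at the 10^-2 place).
12.45 × 0.592 = 7.3704 → 7.37 °C (3 s.f., last digit at the 10^-2 place).
Sum: 71.675706 °C; keep the coarser place, 10^-2.
Result: 71.68 °C.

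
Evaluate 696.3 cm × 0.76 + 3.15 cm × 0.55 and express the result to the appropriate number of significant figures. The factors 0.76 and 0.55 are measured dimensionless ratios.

5.3 × 10^2 cm

696.3 × 0.76 = 529.188 → 5.3 × 10^2 cm (2 s.f., last digit at the 10^1 place).
3.15 × 0.55 = 1.7325 → 1.7 cm (2 s.f., last digit at the 10^-1 place).
Sum: 530.9205 cm; keep the coarser place, 10^1.
Result: 5.3 × 10^2 cm.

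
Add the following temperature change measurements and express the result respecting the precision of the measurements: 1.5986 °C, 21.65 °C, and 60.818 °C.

1.5986 °C + 21.65 °C + 60.818 °C = 84.0666 °C.
Addition/subtraction keeps the fewest decimal places: 1.5986 → 4 decimal places, 21.65 → 2 decimal places, 60.818 → 3 decimal places; limit is 2.
Rounded to 2 decimal places: 84.07 °C.

84.07 °C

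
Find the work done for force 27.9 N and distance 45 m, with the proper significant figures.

1.3 × 10^3 J

work done = 27.9 N × 45 m = 1255.5 J.
27.9 has 3 significant figures; 45 has 2.
Division/multiplication keeps the fewest: 2 significant figures.
Rounded: 1.3 × 10^3 J.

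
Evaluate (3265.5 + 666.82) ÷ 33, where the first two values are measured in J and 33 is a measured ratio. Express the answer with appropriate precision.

1.2 × 10² J

3265.5 J + 666.82 J = 3932.32 J; the sum is limited to 1 decimal place (5 s.f.).
Carrying full precision, 3932.32 ÷ 33 = 119.161212121… J; 33 has 2 s.f., so the result keeps min(5, 2) = 2 s.f.
Rounded to 2 significant figures: 1.2 × 10² J.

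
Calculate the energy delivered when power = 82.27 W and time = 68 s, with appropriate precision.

5.6 × 10³ J

energy delivered = 82.27 W × 68 s = 5594.36 J.
82.27 has 4 significant figures; 68 has 2.
Division/multiplication keeps the fewest: 2 significant figures.
Rounded: 5.6 × 10³ J.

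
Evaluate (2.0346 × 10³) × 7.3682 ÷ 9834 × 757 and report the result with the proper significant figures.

1.15 × 10³

(2.0346 × 10³) × 7.3682 ÷ 9834 × 757 = 1154.00083059…
Multiplication/division keeps the fewest significant figures: 2.0346 × 10³ → 5 s.f., 7.3682 → 5 s.f., 9834 → 4 s.f., 757 → 3 s.f.; limit is 3.
Rounded to 3 significant figures: 1.15 × 10³.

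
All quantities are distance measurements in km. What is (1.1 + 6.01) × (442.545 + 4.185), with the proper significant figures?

3.2 × 10³ km²

1.1 + 6.01 = 7.11, limited to 1 d.p. → 2 s.f.; 442.545 + 4.185 = 446.730, limited to 3 d.p. → 6 s.f.
Carrying full precision, 7.11 × 446.730 = 3176.2503; keep min(2, 6) = 2 s.f.
Rounded to 2 significant figures: 3.2 × 10³ km².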